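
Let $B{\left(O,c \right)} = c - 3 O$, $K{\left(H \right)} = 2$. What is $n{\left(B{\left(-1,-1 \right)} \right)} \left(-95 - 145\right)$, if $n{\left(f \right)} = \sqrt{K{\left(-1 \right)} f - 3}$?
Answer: $-240$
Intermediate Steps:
$n{\left(f \right)} = \sqrt{-3 + 2 f}$ ($n{\left(f \right)} = \sqrt{2 f - 3} = \sqrt{-3 + 2 f}$)
$n{\left(B{\left(-1,-1 \right)} \right)} \left(-95 - 145\right) = \sqrt{-3 + 2 \left(-1 - -3\right)} \left(-95 - 145\right) = \sqrt{-3 + 2 \left(-1 + 3\right)} \left(-240\right) = \sqrt{-3 + 2 \cdot 2} \left(-240\right) = \sqrt{-3 + 4} \left(-240\right) = \sqrt{1} \left(-240\right) = 1 \left(-240\right) = -240$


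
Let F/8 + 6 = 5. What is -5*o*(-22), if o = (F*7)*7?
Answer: -43120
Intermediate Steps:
F = -8 (F = -48 + 8*5 = -48 + 40 = -8)
o = -392 (o = -8*7*7 = -56*7 = -392)
-5*o*(-22) = -(-1960)*(-22) = -5*8624 = -43120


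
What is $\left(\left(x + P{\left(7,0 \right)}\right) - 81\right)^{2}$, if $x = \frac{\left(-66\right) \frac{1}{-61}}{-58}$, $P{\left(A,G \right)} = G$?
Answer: $\frac{20541195684}{3129361} \approx 6564.0$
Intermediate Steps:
$x = - \frac{33}{1769}$ ($x = \left(-66\right) \left(- \frac{1}{61}\right) \left(- \frac{1}{58}\right) = \frac{66}{61} \left(- \frac{1}{58}\right) = - \frac{33}{1769} \approx -0.018655$)
$\left(\left(x + P{\left(7,0 \right)}\right) - 81\right)^{2} = \left(\left(- \frac{33}{1769} + 0\right) - 81\right)^{2} = \left(- \frac{33}{1769} - 81\right)^{2} = \left(- \frac{143322}{1769}\right)^{2} = \frac{20541195684}{3129361}$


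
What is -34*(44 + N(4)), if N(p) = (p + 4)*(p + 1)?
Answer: -2856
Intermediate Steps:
N(p) = (1 + p)*(4 + p) (N(p) = (4 + p)*(1 + p) = (1 + p)*(4 + p))
-34*(44 + N(4)) = -34*(44 + (4 + 4² + 5*4)) = -34*(44 + (4 + 16 + 20)) = -34*(44 + 40) = -34*84 = -2856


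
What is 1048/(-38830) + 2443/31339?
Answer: 402717/7901905 ≈ 0.050965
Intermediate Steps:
1048/(-38830) + 2443/31339 = 1048*(-1/38830) + 2443*(1/31339) = -524/19415 + 349/4477 = 402717/7901905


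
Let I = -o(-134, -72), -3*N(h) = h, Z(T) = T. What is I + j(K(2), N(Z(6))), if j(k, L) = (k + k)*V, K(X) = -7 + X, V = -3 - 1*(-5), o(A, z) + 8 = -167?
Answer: 155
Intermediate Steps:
o(A, z) = -175 (o(A, z) = -8 - 167 = -175)
V = 2 (V = -3 + 5 = 2)
N(h) = -h/3
j(k, L) = 4*k (j(k, L) = (k + k)*2 = (2*k)*2 = 4*k)
I = 175 (I = -1*(-175) = 175)
I + j(K(2), N(Z(6))) = 175 + 4*(-7 + 2) = 175 + 4*(-5) = 175 - 20 = 155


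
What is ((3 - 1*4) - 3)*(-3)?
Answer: 12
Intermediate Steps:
((3 - 1*4) - 3)*(-3) = ((3 - 4) - 3)*(-3) = (-1 - 3)*(-3) = -4*(-3) = 12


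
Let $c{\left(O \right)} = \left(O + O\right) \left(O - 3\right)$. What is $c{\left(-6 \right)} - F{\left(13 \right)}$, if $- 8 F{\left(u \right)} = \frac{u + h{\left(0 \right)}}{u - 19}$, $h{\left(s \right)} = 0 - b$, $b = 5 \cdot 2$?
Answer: $\frac{1727}{16} \approx 107.94$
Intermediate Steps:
$b = 10$
$h{\left(s \right)} = -10$ ($h{\left(s \right)} = 0 - 10 = -10$)
$F{\left(u \right)} = - \frac{-10 + u}{8 \left(-19 + u\right)}$ ($F{\left(u \right)} = - \frac{\left(u - 10\right) \frac{1}{u - 19}}{8} = - \frac{\left(-10 + u\right) \frac{1}{-19 + u}}{8} = - \frac{\frac{1}{-19 + u} \left(-10 + u\right)}{8} = - \frac{-10 + u}{8 \left(-19 + u\right)}$)
$c{\left(O \right)} = 2 O \left(-3 + O\right)$
$c{\left(-6 \right)} - F{\left(13 \right)} = 2 \left(-6\right) \left(-3 - 6\right) - \frac{10 - 13}{8 \left(-19 + 13\right)} = 2 \left(-6\right) \left(-9\right) - \frac{10 - 13}{8 \left(-6\right)} = 108 - \frac{1}{8} \left(- \frac{1}{6}\right) \left(-3\right) = 108 - \frac{1}{16} = \frac{1727}{16}$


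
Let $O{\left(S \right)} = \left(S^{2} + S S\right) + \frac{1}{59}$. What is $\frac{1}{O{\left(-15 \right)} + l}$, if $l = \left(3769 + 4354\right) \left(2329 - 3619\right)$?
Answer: $- \frac{59}{618214979} \approx -9.5436 \cdot 10^{-8}$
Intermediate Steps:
$l = -10478670$ ($l = 8123 \left(-1290\right) = -10478670$)
$O{\left(S \right)} = \frac{1}{59} + 2 S^{2}$ ($O{\left(S \right)} = \left(S^{2} + S^{2}\right) + \frac{1}{59} = 2 S^{2} + \frac{1}{59} = \frac{1}{59} + 2 S^{2}$)
$\frac{1}{O{\left(-15 \right)} + l} = \frac{1}{\left(\frac{1}{59} + 2 \left(-15\right)^{2}\right) - 10478670} = \frac{1}{\left(\frac{1}{59} + 2 \cdot 225\right) - 10478670} = \frac{1}{\left(\frac{1}{59} + 450\right) - 10478670} = \frac{1}{\frac{26551}{59} - 10478670} = \frac{1}{- \frac{618214979}{59}} = - \frac{59}{618214979}$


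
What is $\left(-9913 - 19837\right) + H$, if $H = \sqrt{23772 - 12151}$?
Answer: $-29750 + \sqrt{11621} \approx -29642.0$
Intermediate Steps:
$H = \sqrt{11621} \approx 107.8$
$\left(-9913 - 19837\right) + H = \left(-9913 - 19837\right) + \sqrt{11621} = -29750 + \sqrt{11621}$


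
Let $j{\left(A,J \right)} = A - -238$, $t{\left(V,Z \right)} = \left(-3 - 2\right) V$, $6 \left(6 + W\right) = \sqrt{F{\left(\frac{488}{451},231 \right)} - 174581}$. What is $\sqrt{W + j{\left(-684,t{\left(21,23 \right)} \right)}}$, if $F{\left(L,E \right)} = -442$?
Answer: $\frac{\sqrt{-1808 + 2 i \sqrt{19447}}}{2} \approx 1.635 + 21.323 i$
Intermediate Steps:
$W = -6 + \frac{i \sqrt{19447}}{2}$ ($W = -6 + \frac{\sqrt{-442 - 174581}}{6} = -6 + \frac{\sqrt{-175023}}{6} = -6 + \frac{3 i \sqrt{19447}}{6} = -6 + \frac{i \sqrt{19447}}{2} \approx -6.0 + 69.726 i$)
$t{\left(V,Z \right)} = - 5 V$
$j{\left(A,J \right)} = 238 + A$ ($j{\left(A,J \right)} = A + 238 = 238 + A$)
$\sqrt{W + j{\left(-684,t{\left(21,23 \right)} \right)}} = \sqrt{\left(-6 + \frac{i \sqrt{19447}}{2}\right) + \left(238 - 684\right)} = \sqrt{\left(-6 + \frac{i \sqrt{19447}}{2}\right) - 446} = \sqrt{-452 + \frac{i \sqrt{19447}}{2}}$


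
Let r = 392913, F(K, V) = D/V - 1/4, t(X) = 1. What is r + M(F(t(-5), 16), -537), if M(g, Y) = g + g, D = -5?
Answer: 3143295/8 ≈ 3.9291e+5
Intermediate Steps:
F(K, V) = -¼ - 5/V (F(K, V) = -5/V - 1/4 = -5/V - 1*¼ = -5/V - ¼ = -¼ - 5/V)
M(g, Y) = 2*g
r + M(F(t(-5), 16), -537) = 392913 + 2*((¼)*(-20 - 1*16)/16) = 392913 + 2*((¼)*(1/16)*(-20 - 16)) = 392913 + 2*((¼)*(1/16)*(-36)) = 392913 + 2*(-9/16) = 392913 - 9/8 = 3143295/8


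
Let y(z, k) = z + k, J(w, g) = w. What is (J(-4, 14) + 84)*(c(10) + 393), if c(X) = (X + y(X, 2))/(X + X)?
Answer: 31528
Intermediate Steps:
y(z, k) = k + z
c(X) = (2 + 2*X)/(2*X) (c(X) = (X + (2 + X))/(X + X) = (2 + 2*X)/((2*X)) = (2 + 2*X)*(1/(2*X)) = (2 + 2*X)/(2*X))
(J(-4, 14) + 84)*(c(10) + 393) = (-4 + 84)*((1 + 10)/10 + 393) = 80*((⅒)*11 + 393) = 80*(11/10 + 393) = 80*(3941/10) = 31528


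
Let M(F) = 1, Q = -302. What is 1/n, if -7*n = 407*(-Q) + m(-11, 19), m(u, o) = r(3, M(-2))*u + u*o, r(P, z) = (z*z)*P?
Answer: -7/122672 ≈ -5.7063e-5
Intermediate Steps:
r(P, z) = P*z² (r(P, z) = z²*P = P*z²)
m(u, o) = 3*u + o*u (m(u, o) = (3*1²)*u + u*o = (3*1)*u + o*u = 3*u + o*u)
n = -122672/7 (n = -(407*(-1*(-302)) - 11*(3 + 19))/7 = -(407*302 - 11*22)/7 = -(122914 - 242)/7 = -⅐*122672 = -122672/7 ≈ -17525.)
1/n = 1/(-122672/7) = -7/122672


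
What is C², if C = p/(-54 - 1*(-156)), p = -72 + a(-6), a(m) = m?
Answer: 169/289 ≈ 0.58477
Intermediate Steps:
p = -78 (p = -72 - 6 = -78)
C = -13/17 (C = -78/(-54 - 1*(-156)) = -78/(-54 + 156) = -78/102 = -78*1/102 = -13/17 ≈ -0.76471)
C² = (-13/17)² = 169/289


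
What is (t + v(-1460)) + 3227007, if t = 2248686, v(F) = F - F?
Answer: 5475693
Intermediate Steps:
v(F) = 0
(t + v(-1460)) + 3227007 = (2248686 + 0) + 3227007 = 2248686 + 3227007 = 5475693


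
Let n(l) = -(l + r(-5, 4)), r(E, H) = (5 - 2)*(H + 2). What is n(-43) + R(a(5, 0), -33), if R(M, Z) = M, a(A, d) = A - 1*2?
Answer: 28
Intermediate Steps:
a(A, d) = -2 + A (a(A, d) = A - 2 = -2 + A)
r(E, H) = 6 + 3*H (r(E, H) = 3*(2 + H) = 6 + 3*H)
n(l) = -18 - l (n(l) = -(l + (6 + 3*4)) = -(l + (6 + 12)) = -(l + 18) = -(18 + l) = -18 - l)
n(-43) + R(a(5, 0), -33) = (-18 - 1*(-43)) + (-2 + 5) = (-18 + 43) + 3 = 25 + 3 = 28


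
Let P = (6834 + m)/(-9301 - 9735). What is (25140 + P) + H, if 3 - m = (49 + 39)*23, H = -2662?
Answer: 427886395/19036 ≈ 22478.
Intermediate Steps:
m = -2021 (m = 3 - (49 + 39)*23 = 3 - 88*23 = 3 - 1*2024 = 3 - 2024 = -2021)
P = -4813/19036 (P = (6834 - 2021)/(-9301 - 9735) = 4813/(-19036) = 4813*(-1/19036) = -4813/19036 ≈ -0.25284)
(25140 + P) + H = (25140 - 4813/19036) - 2662 = 478560227/19036 - 2662 = 427886395/19036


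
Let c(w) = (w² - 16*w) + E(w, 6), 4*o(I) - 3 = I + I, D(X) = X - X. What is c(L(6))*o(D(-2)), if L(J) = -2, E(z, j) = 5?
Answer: 123/4 ≈ 30.750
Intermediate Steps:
D(X) = 0
o(I) = ¾ + I/2 (o(I) = ¾ + (I + I)/4 = ¾ + (2*I)/4 = ¾ + I/2)
c(w) = 5 + w² - 16*w (c(w) = (w² - 16*w) + 5 = 5 + w² - 16*w)
c(L(6))*o(D(-2)) = (5 + (-2)² - 16*(-2))*(¾ + (½)*0) = (5 + 4 + 32)*(¾ + 0) = 41*(¾) = 123/4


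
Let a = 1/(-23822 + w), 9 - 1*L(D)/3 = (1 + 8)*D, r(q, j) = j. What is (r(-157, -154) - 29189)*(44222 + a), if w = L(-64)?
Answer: -28634274794439/22067 ≈ -1.2976e+9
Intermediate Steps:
L(D) = 27 - 27*D (L(D) = 27 - 3*(1 + 8)*D = 27 - 27*D)
w = 1755 (w = 27 - 27*(-64) = 27 + 1728 = 1755)
a = -1/22067 (a = 1/(-23822 + 1755) = 1/(-22067) = -1/22067 ≈ -4.5317e-5)
(r(-157, -154) - 29189)*(44222 + a) = (-154 - 29189)*(44222 - 1/22067) = -29343*975846873/22067 = -28634274794439/22067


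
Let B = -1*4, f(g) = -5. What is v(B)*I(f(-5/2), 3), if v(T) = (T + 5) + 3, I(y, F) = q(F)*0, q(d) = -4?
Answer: 0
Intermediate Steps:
B = -4
I(y, F) = 0 (I(y, F) = -4*0 = 0)
v(T) = 8 + T (v(T) = (5 + T) + 3 = 8 + T)
v(B)*I(f(-5/2), 3) = (8 - 4)*0 = 4*0 = 0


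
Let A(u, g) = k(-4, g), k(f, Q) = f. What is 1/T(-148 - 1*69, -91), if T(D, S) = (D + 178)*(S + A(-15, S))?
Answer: 1/3705 ≈ 0.00026991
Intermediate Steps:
A(u, g) = -4
T(D, S) = (-4 + S)*(178 + D) (T(D, S) = (D + 178)*(S - 4) = (178 + D)*(-4 + S) = (-4 + S)*(178 + D))
1/T(-148 - 1*69, -91) = 1/(-712 - 4*(-148 - 1*69) + 178*(-91) + (-148 - 1*69)*(-91)) = 1/(-712 - 4*(-148 - 69) - 16198 + (-148 - 69)*(-91)) = 1/(-712 - 4*(-217) - 16198 - 217*(-91)) = 1/(-712 + 868 - 16198 + 19747) = 1/3705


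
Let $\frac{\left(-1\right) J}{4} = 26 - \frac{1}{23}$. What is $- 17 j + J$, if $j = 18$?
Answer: $- \frac{9426}{23} \approx -409.83$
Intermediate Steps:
$J = - \frac{2388}{23}$ ($J = - 4 \left(26 - \frac{1}{23}\right) = \left(-4\right) \frac{597}{23} = - \frac{2388}{23} \approx -103.83$)
$- 17 j + J = \left(-17\right) 18 - \frac{2388}{23} = -306 - \frac{2388}{23} = - \frac{9426}{23}$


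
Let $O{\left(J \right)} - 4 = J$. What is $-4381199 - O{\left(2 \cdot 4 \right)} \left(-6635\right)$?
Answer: $-4301579$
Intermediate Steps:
$O{\left(J \right)} = 4 + J$
$-4381199 - O{\left(2 \cdot 4 \right)} \left(-6635\right) = -4381199 - \left(4 + 2 \cdot 4\right) \left(-6635\right) = -4381199 - \left(4 + 8\right) \left(-6635\right) = -4381199 - 12 \left(-6635\right) = -4381199 - -79620 = -4381199 + 79620 = -4301579$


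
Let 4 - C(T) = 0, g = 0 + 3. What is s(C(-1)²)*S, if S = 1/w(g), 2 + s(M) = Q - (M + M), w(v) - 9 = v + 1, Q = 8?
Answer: -2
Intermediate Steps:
g = 3
C(T) = 4 (C(T) = 4 - 1*0 = 4 + 0 = 4)
w(v) = 10 + v (w(v) = 9 + (v + 1) = 9 + (1 + v) = 10 + v)
s(M) = 6 - 2*M (s(M) = -2 + (8 - (M + M)) = -2 + (8 - 2*M) = 6 - 2*M)
S = 1/13 (S = 1/(10 + 3) = 1/13 ≈ 0.076923)
s(C(-1)²)*S = (6 - 2*4²)*(1/13) = (6 - 2*16)*(1/13) = (6 - 32)*(1/13) = -26*1/13 = -2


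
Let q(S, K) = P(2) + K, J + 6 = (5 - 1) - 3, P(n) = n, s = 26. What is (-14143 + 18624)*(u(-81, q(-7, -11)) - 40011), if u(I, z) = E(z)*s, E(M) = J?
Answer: -179871821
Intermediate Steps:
J = -5 (J = -6 + ((5 - 1) - 3) = -6 + (4 - 3) = -6 + 1 = -5)
E(M) = -5
q(S, K) = 2 + K
u(I, z) = -130 (u(I, z) = -5*26 = -130)
(-14143 + 18624)*(u(-81, q(-7, -11)) - 40011) = (-14143 + 18624)*(-130 - 40011) = 4481*(-40141) = -179871821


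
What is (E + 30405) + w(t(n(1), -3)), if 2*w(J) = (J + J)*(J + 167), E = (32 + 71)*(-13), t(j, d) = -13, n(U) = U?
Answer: 27064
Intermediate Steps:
E = -1339 (E = 103*(-13) = -1339)
w(J) = J*(167 + J) (w(J) = ((J + J)*(J + 167))/2 = ((2*J)*(167 + J))/2 = (2*J*(167 + J))/2 = J*(167 + J))
(E + 30405) + w(t(n(1), -3)) = (-1339 + 30405) - 13*(167 - 13) = 29066 - 13*154 = 29066 - 2002 = 27064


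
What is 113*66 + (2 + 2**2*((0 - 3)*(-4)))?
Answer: 7508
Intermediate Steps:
113*66 + (2 + 2**2*((0 - 3)*(-4))) = 7458 + (2 + 4*(-3*(-4))) = 7458 + (2 + 4*12) = 7458 + (2 + 48) = 7458 + 50 = 7508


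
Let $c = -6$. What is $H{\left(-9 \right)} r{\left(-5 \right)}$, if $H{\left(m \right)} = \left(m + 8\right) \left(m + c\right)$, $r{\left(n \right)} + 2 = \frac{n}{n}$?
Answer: $-15$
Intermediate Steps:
$r{\left(n \right)} = -1$ ($r{\left(n \right)} = -2 + \frac{n}{n} = -2 + 1 = -1$)
$H{\left(m \right)} = \left(-6 + m\right) \left(8 + m\right)$ ($H{\left(m \right)} = \left(m + 8\right) \left(m - 6\right) = \left(8 + m\right) \left(-6 + m\right) = \left(-6 + m\right) \left(8 + m\right)$)
$H{\left(-9 \right)} r{\left(-5 \right)} = \left(-48 + \left(-9\right)^{2} + 2 \left(-9\right)\right) \left(-1\right) = \left(-48 + 81 - 18\right) \left(-1\right) = 15 \left(-1\right) = -15$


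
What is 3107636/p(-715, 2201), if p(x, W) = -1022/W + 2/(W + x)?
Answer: -5082050779148/757145 ≈ -6.7121e+6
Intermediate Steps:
3107636/p(-715, 2201) = 3107636/((2*(-511*(-715) - 510*2201)/(2201*(2201 - 715)))) = 3107636/((2*(1/2201)*(365365 - 1122510)/1486)) = 3107636/((2*(1/2201)*(1/1486)*(-757145))) = 3107636/(-757145/1635343) = 3107636*(-1635343/757145) = -5082050779148/757145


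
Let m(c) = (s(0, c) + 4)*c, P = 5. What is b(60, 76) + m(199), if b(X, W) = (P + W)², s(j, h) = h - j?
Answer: 46958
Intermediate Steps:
b(X, W) = (5 + W)²
m(c) = c*(4 + c) (m(c) = ((c - 1*0) + 4)*c = ((c + 0) + 4)*c = (c + 4)*c = (4 + c)*c = c*(4 + c))
b(60, 76) + m(199) = (5 + 76)² + 199*(4 + 199) = 81² + 199*203 = 6561 + 40397 = 46958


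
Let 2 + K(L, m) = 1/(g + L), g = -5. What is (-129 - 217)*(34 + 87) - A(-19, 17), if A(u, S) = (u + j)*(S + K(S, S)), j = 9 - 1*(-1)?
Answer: -166921/4 ≈ -41730.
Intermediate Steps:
j = 10 (j = 9 + 1 = 10)
K(L, m) = -2 + 1/(-5 + L)
A(u, S) = (10 + u)*(S + (11 - 2*S)/(-5 + S)) (A(u, S) = (u + 10)*(S + (11 - 2*S)/(-5 + S)) = (10 + u)*(S + (11 - 2*S)/(-5 + S)))
(-129 - 217)*(34 + 87) - A(-19, 17) = (-129 - 217)*(34 + 87) - (110 - 20*17 - 1*(-19)*(-11 + 2*17) + 17*(-5 + 17)*(10 - 19))/(-5 + 17) = -346*121 - (110 - 340 - 1*(-19)*(-11 + 34) + 17*12*(-9))/12 = -41866 - (110 - 340 - 1*(-19)*23 - 1836)/12 = -41866 - (110 - 340 + 437 - 1836)/12 = -41866 - (-1629)/12 = -41866 - 1*(-543/4) = -41866 + 543/4 = -166921/4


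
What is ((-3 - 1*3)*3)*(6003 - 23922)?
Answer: 322542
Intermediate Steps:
((-3 - 1*3)*3)*(6003 - 23922) = ((-3 - 3)*3)*(-17919) = -6*3*(-17919) = -18*(-17919) = 322542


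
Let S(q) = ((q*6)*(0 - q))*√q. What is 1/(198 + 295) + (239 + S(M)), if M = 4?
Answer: 23172/493 ≈ 47.002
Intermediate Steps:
S(q) = -6*q^(5/2) (S(q) = ((6*q)*(-q))*√q = (-6*q²)*√q = -6*q^(5/2))
1/(198 + 295) + (239 + S(M)) = 1/(198 + 295) + (239 - 6*4^(5/2)) = 1/493 + (239 - 6*32) = 1/493 + (239 - 192) = 1/493 + 47 = 23172/493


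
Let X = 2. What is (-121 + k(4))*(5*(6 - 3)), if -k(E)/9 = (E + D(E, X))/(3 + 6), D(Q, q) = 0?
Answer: -1875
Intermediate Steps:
k(E) = -E (k(E) = -9*(E + 0)/(3 + 6) = -9*E/9 = -E)
(-121 + k(4))*(5*(6 - 3)) = (-121 - 1*4)*(5*(6 - 3)) = (-121 - 4)*(5*3) = -125*15 = -1875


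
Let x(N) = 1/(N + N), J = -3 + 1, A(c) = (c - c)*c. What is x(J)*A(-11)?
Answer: 0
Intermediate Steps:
A(c) = 0 (A(c) = 0*c = 0)
J = -2
x(N) = 1/(2*N)
x(J)*A(-11) = ((½)/(-2))*0 = ((½)*(-½))*0 = -¼*0 = 0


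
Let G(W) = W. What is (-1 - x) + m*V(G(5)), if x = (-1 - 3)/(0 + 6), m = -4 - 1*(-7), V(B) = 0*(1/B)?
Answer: -1/3 ≈ -0.33333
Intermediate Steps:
V(B) = 0 (V(B) = 0/B = 0)
m = 3 (m = -4 + 7 = 3)
x = -2/3 (x = -4/6 = -4*1/6 = -2/3 ≈ -0.66667)
(-1 - x) + m*V(G(5)) = (-1 - 1*(-2/3)) + 3*0 = (-1 + 2/3) + 0 = -1/3 + 0 = -1/3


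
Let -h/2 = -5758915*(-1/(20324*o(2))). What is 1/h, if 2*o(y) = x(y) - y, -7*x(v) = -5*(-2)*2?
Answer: 172754/40312405 ≈ 0.0042854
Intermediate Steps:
x(v) = -20/7 (x(v) = -(-5*(-2))*2/7 = -10*2/7 = -1/7*20 = -20/7)
o(y) = -10/7 - y/2 (o(y) = (-20/7 - y)/2 = -10/7 - y/2)
h = 40312405/172754 (h = -(-11517830)/((-20324*(-10/7 - 1/2*2))) = -(-11517830)/((-20324*(-10/7 - 1))) = -(-11517830)/((-20324*(-17)/7)) = -(-11517830)/((-1*(-345508/7))) = -(-11517830)/345508/7 = -(-11517830)*7/345508 = -2*(-40312405/345508) = 40312405/172754 ≈ 233.35)
1/h = 1/(40312405/172754) = 172754/40312405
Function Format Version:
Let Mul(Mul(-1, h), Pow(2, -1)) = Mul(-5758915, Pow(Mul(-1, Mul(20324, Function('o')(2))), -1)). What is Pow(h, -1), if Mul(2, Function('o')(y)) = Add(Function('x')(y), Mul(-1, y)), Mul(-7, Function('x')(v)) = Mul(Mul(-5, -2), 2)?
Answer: Rational(172754, 40312405) ≈ 0.0042854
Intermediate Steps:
Function('x')(v) = Rational(-20, 7) (Function('x')(v) = Mul(Rational(-1, 7), Mul(Mul(-5, -2), 2)) = Mul(Rational(-1, 7), Mul(10, 2)) = Mul(Rational(-1, 7), 20) = Rational(-20, 7))
Function('o')(y) = Add(Rational(-10, 7), Mul(Rational(-1, 2), y)) (Function('o')(y) = Mul(Rational(1, 2), Add(Rational(-20, 7), Mul(-1, y))) = Add(Rational(-10, 7), Mul(Rational(-1, 2), y)))
h = Rational(40312405, 172754) (h = Mul(-2, Mul(-5758915, Pow(Mul(-1, Mul(20324, Add(Rational(-10, 7), Mul(Rational(-1, 2), 2)))), -1))) = Mul(-2, Mul(-5758915, Pow(Mul(-1, Mul(20324, Add(Rational(-10, 7), -1))), -1))) = Mul(-2, Mul(-5758915, Pow(Mul(-1, Mul(20324, Rational(-17, 7))), -1))) = Mul(-2, Mul(-5758915, Pow(Mul(-1, Rational(-345508, 7)), -1))) = Mul(-2, Mul(-5758915, Pow(Rational(345508, 7), -1))) = Mul(-2, Mul(-5758915, Rational(7, 345508))) = Mul(-2, Rational(-40312405, 345508)) = Rational(40312405, 172754) ≈ 233.35)
Pow(h, -1) = Pow(Rational(40312405, 172754), -1) = Rational(172754, 40312405)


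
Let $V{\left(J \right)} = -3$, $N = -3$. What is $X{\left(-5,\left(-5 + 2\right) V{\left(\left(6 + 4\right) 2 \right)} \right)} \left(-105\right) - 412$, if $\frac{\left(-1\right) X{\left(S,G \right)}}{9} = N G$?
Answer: $-25927$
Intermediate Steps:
$X{\left(S,G \right)} = 27 G$ ($X{\left(S,G \right)} = - 9 \left(- 3 G\right) = 27 G$)
$X{\left(-5,\left(-5 + 2\right) V{\left(\left(6 + 4\right) 2 \right)} \right)} \left(-105\right) - 412 = 27 \left(-5 + 2\right) \left(-3\right) \left(-105\right) - 412 = 27 \left(\left(-3\right) \left(-3\right)\right) \left(-105\right) - 412 = 27 \cdot 9 \left(-105\right) - 412 = 243 \left(-105\right) - 412 = -25515 - 412 = -25927$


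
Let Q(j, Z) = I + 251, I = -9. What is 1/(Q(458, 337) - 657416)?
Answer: -1/657174 ≈ -1.5217e-6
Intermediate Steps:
Q(j, Z) = 242 (Q(j, Z) = -9 + 251 = 242)
1/(Q(458, 337) - 657416) = 1/(242 - 657416) = 1/(-657174) = -1/657174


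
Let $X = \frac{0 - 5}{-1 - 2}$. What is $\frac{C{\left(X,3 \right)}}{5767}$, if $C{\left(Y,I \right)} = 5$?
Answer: $\frac{5}{5767} \approx 0.000867$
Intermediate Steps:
$X = \frac{5}{3}$ ($X = - \frac{5}{-3} = \left(-5\right) \left(- \frac{1}{3}\right) = \frac{5}{3} \approx 1.6667$)
$\frac{C{\left(X,3 \right)}}{5767} = \frac{1}{5767} \cdot 5 = \frac{5}{5767}$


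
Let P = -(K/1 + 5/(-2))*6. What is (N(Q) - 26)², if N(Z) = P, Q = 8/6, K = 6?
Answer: 2209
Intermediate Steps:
Q = 4/3 (Q = 8*(⅙) = 4/3 ≈ 1.3333)
P = -21 (P = -(6/1 + 5/(-2))*6 = -(6*1 + 5*(-½))*6 = -(6 - 5/2)*6 = -1*7/2*6 = -7/2*6 = -21)
N(Z) = -21
(N(Q) - 26)² = (-21 - 26)² = (-47)² = 2209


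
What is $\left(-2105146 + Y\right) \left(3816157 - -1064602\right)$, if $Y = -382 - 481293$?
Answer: $-12625649877139$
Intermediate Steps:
$Y = -481675$ ($Y = -382 - 481293 = -481675$)
$\left(-2105146 + Y\right) \left(3816157 - -1064602\right) = \left(-2105146 - 481675\right) \left(3816157 - -1064602\right) = - 2586821 \left(3816157 + 1064602\right) = \left(-2586821\right) 4880759 = -12625649877139$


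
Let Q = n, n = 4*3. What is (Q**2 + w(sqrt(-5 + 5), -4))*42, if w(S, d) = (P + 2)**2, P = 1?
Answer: 6426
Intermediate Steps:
n = 12
w(S, d) = 9 (w(S, d) = (1 + 2)**2 = 3**2 = 9)
Q = 12
(Q**2 + w(sqrt(-5 + 5), -4))*42 = (12**2 + 9)*42 = (144 + 9)*42 = 153*42 = 6426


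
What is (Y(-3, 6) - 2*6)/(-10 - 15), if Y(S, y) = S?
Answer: ⅗ ≈ 0.60000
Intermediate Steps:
(Y(-3, 6) - 2*6)/(-10 - 15) = (-3 - 2*6)/(-10 - 15) = (-3 - 12)/(-25) = -1/25*(-15) = ⅗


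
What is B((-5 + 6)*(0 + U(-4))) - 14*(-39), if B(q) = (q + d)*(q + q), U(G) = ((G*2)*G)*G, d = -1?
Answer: 33570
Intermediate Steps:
U(G) = 2*G**3 (U(G) = ((2*G)*G)*G = (2*G**2)*G = 2*G**3)
B(q) = 2*q*(-1 + q) (B(q) = (q - 1)*(q + q) = (-1 + q)*(2*q) = 2*q*(-1 + q))
B((-5 + 6)*(0 + U(-4))) - 14*(-39) = 2*((-5 + 6)*(0 + 2*(-4)**3))*(-1 + (-5 + 6)*(0 + 2*(-4)**3)) - 14*(-39) = 2*(1*(0 + 2*(-64)))*(-1 + 1*(0 + 2*(-64))) + 546 = 2*(1*(0 - 128))*(-1 + 1*(0 - 128)) + 546 = 2*(1*(-128))*(-1 + 1*(-128)) + 546 = 2*(-128)*(-1 - 128) + 546 = 2*(-128)*(-129) + 546 = 33024 + 546 = 33570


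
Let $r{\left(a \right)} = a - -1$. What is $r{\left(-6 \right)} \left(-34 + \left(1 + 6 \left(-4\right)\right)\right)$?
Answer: $285$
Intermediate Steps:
$r{\left(a \right)} = 1 + a$ ($r{\left(a \right)} = a + 1 = 1 + a$)
$r{\left(-6 \right)} \left(-34 + \left(1 + 6 \left(-4\right)\right)\right) = \left(1 - 6\right) \left(-34 + \left(1 + 6 \left(-4\right)\right)\right) = - 5 \left(-34 + \left(1 - 24\right)\right) = - 5 \left(-34 - 23\right) = \left(-5\right) \left(-57\right) = 285$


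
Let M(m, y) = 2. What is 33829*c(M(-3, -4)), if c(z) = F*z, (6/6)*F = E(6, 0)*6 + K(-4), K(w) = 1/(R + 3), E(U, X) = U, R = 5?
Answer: 9776581/4 ≈ 2.4441e+6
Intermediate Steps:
K(w) = ⅛ (K(w) = 1/(5 + 3) = 1/8 = ⅛)
F = 289/8 (F = 6*6 + ⅛ = 36 + ⅛ = 289/8 ≈ 36.125)
c(z) = 289*z/8
33829*c(M(-3, -4)) = 33829*((289/8)*2) = 33829*(289/4) = 9776581/4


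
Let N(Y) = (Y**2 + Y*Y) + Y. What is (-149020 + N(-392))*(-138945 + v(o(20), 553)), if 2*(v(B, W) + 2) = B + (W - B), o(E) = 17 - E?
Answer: -21898290678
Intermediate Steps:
N(Y) = Y + 2*Y**2 (N(Y) = (Y**2 + Y**2) + Y = 2*Y**2 + Y = Y + 2*Y**2)
v(B, W) = -2 + W/2 (v(B, W) = -2 + (B + (W - B))/2 = -2 + W/2)
(-149020 + N(-392))*(-138945 + v(o(20), 553)) = (-149020 - 392*(1 + 2*(-392)))*(-138945 + (-2 + (1/2)*553)) = (-149020 - 392*(1 - 784))*(-138945 + (-2 + 553/2)) = (-149020 - 392*(-783))*(-138945 + 549/2) = (-149020 + 306936)*(-277341/2) = 157916*(-277341/2) = -21898290678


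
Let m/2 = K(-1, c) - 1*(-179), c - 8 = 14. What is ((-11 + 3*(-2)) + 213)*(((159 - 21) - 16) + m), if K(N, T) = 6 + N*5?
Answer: 94472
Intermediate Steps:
c = 22 (c = 8 + 14 = 22)
K(N, T) = 6 + 5*N
m = 360 (m = 2*((6 + 5*(-1)) - 1*(-179)) = 2*((6 - 5) + 179) = 2*(1 + 179) = 2*180 = 360)
((-11 + 3*(-2)) + 213)*(((159 - 21) - 16) + m) = ((-11 + 3*(-2)) + 213)*(((159 - 21) - 16) + 360) = ((-11 - 6) + 213)*((138 - 16) + 360) = (-17 + 213)*(122 + 360) = 196*482 = 94472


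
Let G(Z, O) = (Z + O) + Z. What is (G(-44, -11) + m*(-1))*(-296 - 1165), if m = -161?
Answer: -90582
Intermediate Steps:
G(Z, O) = O + 2*Z (G(Z, O) = (O + Z) + Z = O + 2*Z)
(G(-44, -11) + m*(-1))*(-296 - 1165) = ((-11 + 2*(-44)) - 161*(-1))*(-296 - 1165) = ((-11 - 88) + 161)*(-1461) = (-99 + 161)*(-1461) = 62*(-1461) = -90582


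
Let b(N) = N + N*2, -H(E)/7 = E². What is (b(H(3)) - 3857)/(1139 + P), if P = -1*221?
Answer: -119/27 ≈ -4.4074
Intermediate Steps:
P = -221
H(E) = -7*E²
b(N) = 3*N (b(N) = N + 2*N = 3*N)
(b(H(3)) - 3857)/(1139 + P) = (3*(-7*3²) - 3857)/(1139 - 221) = (3*(-7*9) - 3857)/918 = (3*(-63) - 3857)*(1/918) = (-189 - 3857)*(1/918) = -4046*1/918 = -119/27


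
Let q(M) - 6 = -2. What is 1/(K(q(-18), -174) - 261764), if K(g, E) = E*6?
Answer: -1/262808 ≈ -3.8051e-6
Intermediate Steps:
q(M) = 4 (q(M) = 6 - 2 = 4)
K(g, E) = 6*E
1/(K(q(-18), -174) - 261764) = 1/(6*(-174) - 261764) = 1/(-1044 - 261764) = 1/(-262808) = -1/262808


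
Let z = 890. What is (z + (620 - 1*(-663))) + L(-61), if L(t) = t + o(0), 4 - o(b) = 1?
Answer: 2115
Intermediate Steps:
o(b) = 3 (o(b) = 4 - 1*1 = 4 - 1 = 3)
L(t) = 3 + t (L(t) = t + 3 = 3 + t)
(z + (620 - 1*(-663))) + L(-61) = (890 + (620 - 1*(-663))) + (3 - 61) = (890 + (620 + 663)) - 58 = (890 + 1283) - 58 = 2173 - 58 = 2115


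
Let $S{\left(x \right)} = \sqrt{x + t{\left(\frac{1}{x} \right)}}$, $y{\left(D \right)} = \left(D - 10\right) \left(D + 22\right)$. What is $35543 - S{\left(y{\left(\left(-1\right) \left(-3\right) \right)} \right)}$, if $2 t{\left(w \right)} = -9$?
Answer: $35543 - \frac{i \sqrt{718}}{2} \approx 35543.0 - 13.398 i$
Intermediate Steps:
$y{\left(D \right)} = \left(-10 + D\right) \left(22 + D\right)$
$t{\left(w \right)} = - \frac{9}{2}$ ($t{\left(w \right)} = \frac{1}{2} \left(-9\right) = - \frac{9}{2}$)
$S{\left(x \right)} = \sqrt{- \frac{9}{2} + x}$ ($S{\left(x \right)} = \sqrt{x - \frac{9}{2}} = \sqrt{- \frac{9}{2} + x}$)
$35543 - S{\left(y{\left(\left(-1\right) \left(-3\right) \right)} \right)} = 35543 - \frac{\sqrt{-18 + 4 \left(-220 + \left(\left(-1\right) \left(-3\right)\right)^{2} + 12 \left(\left(-1\right) \left(-3\right)\right)\right)}}{2} = 35543 - \frac{\sqrt{-18 + 4 \left(-220 + 3^{2} + 12 \cdot 3\right)}}{2} = 35543 - \frac{\sqrt{-18 + 4 \left(-220 + 9 + 36\right)}}{2} = 35543 - \frac{\sqrt{-18 + 4 \left(-175\right)}}{2} = 35543 - \frac{\sqrt{-18 - 700}}{2} = 35543 - \frac{\sqrt{-718}}{2} = 35543 - \frac{i \sqrt{718}}{2}$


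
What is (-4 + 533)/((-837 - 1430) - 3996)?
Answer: -529/6263 ≈ -0.084464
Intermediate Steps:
(-4 + 533)/((-837 - 1430) - 3996) = 529/(-2267 - 3996) = 529/(-6263) = 529*(-1/6263) = -529/6263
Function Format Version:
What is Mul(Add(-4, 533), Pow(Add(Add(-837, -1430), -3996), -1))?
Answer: Rational(-529, 6263) ≈ -0.084464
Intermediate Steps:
Mul(Add(-4, 533), Pow(Add(Add(-837, -1430), -3996), -1)) = Mul(529, Pow(Add(-2267, -3996), -1)) = Mul(529, Pow(-6263, -1)) = Mul(529, Rational(-1, 6263)) = Rational(-529, 6263)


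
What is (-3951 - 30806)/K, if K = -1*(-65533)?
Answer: -34757/65533 ≈ -0.53037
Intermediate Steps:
K = 65533
(-3951 - 30806)/K = (-3951 - 30806)/65533 = -34757*1/65533 = -34757/65533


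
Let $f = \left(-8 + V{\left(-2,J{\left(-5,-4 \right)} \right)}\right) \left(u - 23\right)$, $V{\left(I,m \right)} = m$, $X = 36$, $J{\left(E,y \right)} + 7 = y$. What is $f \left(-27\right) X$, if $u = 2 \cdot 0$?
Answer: $-424764$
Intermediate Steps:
$J{\left(E,y \right)} = -7 + y$
$u = 0$
$f = 437$ ($f = \left(-8 - 11\right) \left(0 - 23\right) = \left(-8 - 11\right) \left(-23\right) = \left(-19\right) \left(-23\right) = 437$)
$f \left(-27\right) X = 437 \left(-27\right) 36 = \left(-11799\right) 36 = -424764$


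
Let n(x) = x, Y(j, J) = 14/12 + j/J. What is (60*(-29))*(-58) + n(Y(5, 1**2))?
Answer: 605557/6 ≈ 1.0093e+5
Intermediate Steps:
Y(j, J) = 7/6 + j/J (Y(j, J) = 14*(1/12) + j/J = 7/6 + j/J)
(60*(-29))*(-58) + n(Y(5, 1**2)) = (60*(-29))*(-58) + (7/6 + 5/(1**2)) = -1740*(-58) + (7/6 + 5/1) = 100920 + (7/6 + 5*1) = 100920 + (7/6 + 5) = 100920 + 37/6 = 605557/6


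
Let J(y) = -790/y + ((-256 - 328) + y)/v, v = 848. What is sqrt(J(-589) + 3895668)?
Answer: sqrt(60741322679280223)/124868 ≈ 1973.7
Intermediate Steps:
J(y) = -73/106 - 790/y + y/848 (J(y) = -790/y + ((-256 - 328) + y)/848 = -790/y + (-584 + y)*(1/848) = -790/y + (-73/106 + y/848) = -73/106 - 790/y + y/848)
sqrt(J(-589) + 3895668) = sqrt((1/848)*(-669920 - 589*(-584 - 589))/(-589) + 3895668) = sqrt((1/848)*(-1/589)*(-669920 - 589*(-1173)) + 3895668) = sqrt((1/848)*(-1/589)*(-669920 + 690897) + 3895668) = sqrt((1/848)*(-1/589)*20977 + 3895668) = sqrt(-20977/499472 + 3895668) = sqrt(1945777066319/499472) = sqrt(60741322679280223)/124868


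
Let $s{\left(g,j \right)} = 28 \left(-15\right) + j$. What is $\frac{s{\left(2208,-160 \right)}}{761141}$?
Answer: $- \frac{580}{761141} \approx -0.00076201$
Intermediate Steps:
$s{\left(g,j \right)} = -420 + j$
$\frac{s{\left(2208,-160 \right)}}{761141} = \frac{-420 - 160}{761141} = \left(-580\right) \frac{1}{761141} = - \frac{580}{761141}$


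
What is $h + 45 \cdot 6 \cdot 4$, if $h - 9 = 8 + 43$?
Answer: $1140$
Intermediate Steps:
$h = 60$ ($h = 9 + \left(8 + 43\right) = 9 + 51 = 60$)
$h + 45 \cdot 6 \cdot 4 = 60 + 45 \cdot 6 \cdot 4 = 60 + 45 \cdot 24 = 60 + 1080 = 1140$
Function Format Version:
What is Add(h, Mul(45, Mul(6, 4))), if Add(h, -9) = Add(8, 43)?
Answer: 1140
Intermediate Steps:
h = 60 (h = Add(9, Add(8, 43)) = Add(9, 51) = 60)
Add(h, Mul(45, Mul(6, 4))) = Add(60, Mul(45, Mul(6, 4))) = Add(60, Mul(45, 24)) = Add(60, 1080) = 1140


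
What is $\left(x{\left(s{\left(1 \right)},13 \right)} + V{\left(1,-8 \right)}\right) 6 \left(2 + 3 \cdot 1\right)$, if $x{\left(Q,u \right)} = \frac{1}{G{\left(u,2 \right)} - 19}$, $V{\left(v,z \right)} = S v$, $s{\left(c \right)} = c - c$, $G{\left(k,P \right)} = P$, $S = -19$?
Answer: $- \frac{9720}{17} \approx -571.76$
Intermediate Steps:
$s{\left(c \right)} = 0$
$V{\left(v,z \right)} = - 19 v$
$x{\left(Q,u \right)} = - \frac{1}{17}$ ($x{\left(Q,u \right)} = \frac{1}{2 - 19} = \frac{1}{-17} = - \frac{1}{17}$)
$\left(x{\left(s{\left(1 \right)},13 \right)} + V{\left(1,-8 \right)}\right) 6 \left(2 + 3 \cdot 1\right) = \left(- \frac{1}{17} - 19\right) 6 \left(2 + 3 \cdot 1\right) = \left(- \frac{1}{17} - 19\right) 6 \left(2 + 3\right) = - \frac{324 \cdot 6 \cdot 5}{17} = \left(- \frac{324}{17}\right) 30 = - \frac{9720}{17}$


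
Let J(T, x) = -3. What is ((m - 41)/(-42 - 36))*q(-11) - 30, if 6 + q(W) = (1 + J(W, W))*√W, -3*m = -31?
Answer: -1262/39 - 92*I*√11/117 ≈ -32.359 - 2.6079*I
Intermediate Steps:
m = 31/3 (m = -⅓*(-31) = 31/3 ≈ 10.333)
q(W) = -6 - 2*√W (q(W) = -6 + (1 - 3)*√W = -6 - 2*√W)
((m - 41)/(-42 - 36))*q(-11) - 30 = ((31/3 - 41)/(-42 - 36))*(-6 - 2*I*√11) - 30 = (-92/3/(-78))*(-6 - 2*I*√11) - 30 = (-92/3*(-1/78))*(-6 - 2*I*√11) - 30 = 46*(-6 - 2*I*√11)/117 - 30 = (-92/39 - 92*I*√11/117) - 30 = -1262/39 - 92*I*√11/117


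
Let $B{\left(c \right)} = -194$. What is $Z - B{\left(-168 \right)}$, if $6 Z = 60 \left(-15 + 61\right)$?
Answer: $654$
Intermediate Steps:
$Z = 460$ ($Z = \frac{60 \left(-15 + 61\right)}{6} = \frac{60 \cdot 46}{6} = \frac{1}{6} \cdot 2760 = 460$)
$Z - B{\left(-168 \right)} = 460 - -194 = 460 + 194 = 654$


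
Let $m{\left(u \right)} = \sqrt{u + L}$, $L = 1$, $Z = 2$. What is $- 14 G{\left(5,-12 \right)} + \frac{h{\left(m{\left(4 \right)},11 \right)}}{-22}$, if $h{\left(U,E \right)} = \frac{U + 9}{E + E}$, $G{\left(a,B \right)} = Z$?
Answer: $- \frac{13561}{484} - \frac{\sqrt{5}}{484} \approx -28.023$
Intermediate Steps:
$G{\left(a,B \right)} = 2$
$m{\left(u \right)} = \sqrt{1 + u}$ ($m{\left(u \right)} = \sqrt{u + 1} = \sqrt{1 + u}$)
$h{\left(U,E \right)} = \frac{9 + U}{2 E}$
$- 14 G{\left(5,-12 \right)} + \frac{h{\left(m{\left(4 \right)},11 \right)}}{-22} = \left(-14\right) 2 + \frac{\frac{1}{2} \cdot \frac{1}{11} \left(9 + \sqrt{1 + 4}\right)}{-22} = -28 + \frac{1}{2} \cdot \frac{1}{11} \left(9 + \sqrt{5}\right) \left(- \frac{1}{22}\right) = -28 + \left(\frac{9}{22} + \frac{\sqrt{5}}{22}\right) \left(- \frac{1}{22}\right) = -28 - \left(\frac{9}{484} + \frac{\sqrt{5}}{484}\right) = - \frac{13561}{484} - \frac{\sqrt{5}}{484}$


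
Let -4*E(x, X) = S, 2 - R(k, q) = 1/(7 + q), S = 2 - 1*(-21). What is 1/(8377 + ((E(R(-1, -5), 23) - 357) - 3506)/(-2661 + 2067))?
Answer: 2376/19919227 ≈ 0.00011928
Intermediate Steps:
S = 23 (S = 2 + 21 = 23)
R(k, q) = 2 - 1/(7 + q)
E(x, X) = -23/4 (E(x, X) = -¼*23 = -23/4)
1/(8377 + ((E(R(-1, -5), 23) - 357) - 3506)/(-2661 + 2067)) = 1/(8377 + ((-23/4 - 357) - 3506)/(-2661 + 2067)) = 1/(8377 + (-1451/4 - 3506)/(-594)) = 1/(8377 - 15475/4*(-1/594)) = 1/(8377 + 15475/2376) = 1/(19919227/2376) = 2376/19919227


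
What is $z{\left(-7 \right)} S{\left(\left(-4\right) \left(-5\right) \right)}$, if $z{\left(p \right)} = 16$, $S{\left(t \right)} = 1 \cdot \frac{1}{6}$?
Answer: $\frac{8}{3} \approx 2.6667$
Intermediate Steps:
$S{\left(t \right)} = \frac{1}{6}$ ($S{\left(t \right)} = 1 \cdot \frac{1}{6} = \frac{1}{6}$)
$z{\left(-7 \right)} S{\left(\left(-4\right) \left(-5\right) \right)} = 16 \cdot \frac{1}{6} = \frac{8}{3}$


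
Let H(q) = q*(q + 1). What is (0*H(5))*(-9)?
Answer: 0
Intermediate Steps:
H(q) = q*(1 + q)
(0*H(5))*(-9) = (0*(5*(1 + 5)))*(-9) = (0*(5*6))*(-9) = (0*30)*(-9) = 0*(-9) = 0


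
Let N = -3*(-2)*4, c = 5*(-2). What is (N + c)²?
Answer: 196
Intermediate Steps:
c = -10
N = 24 (N = 6*4 = 24)
(N + c)² = (24 - 10)² = 14² = 196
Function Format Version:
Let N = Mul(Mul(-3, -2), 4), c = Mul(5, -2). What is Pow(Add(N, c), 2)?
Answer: 196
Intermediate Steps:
c = -10
N = 24 (N = Mul(6, 4) = 24)
Pow(Add(N, c), 2) = Pow(Add(24, -10), 2) = Pow(14, 2) = 196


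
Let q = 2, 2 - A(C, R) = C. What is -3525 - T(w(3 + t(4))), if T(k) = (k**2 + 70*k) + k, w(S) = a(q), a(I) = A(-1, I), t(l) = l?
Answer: -3747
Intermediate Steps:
A(C, R) = 2 - C
a(I) = 3 (a(I) = 2 - 1*(-1) = 2 + 1 = 3)
w(S) = 3
T(k) = k**2 + 71*k
-3525 - T(w(3 + t(4))) = -3525 - 3*(71 + 3) = -3525 - 3*74 = -3525 - 1*222 = -3525 - 222 = -3747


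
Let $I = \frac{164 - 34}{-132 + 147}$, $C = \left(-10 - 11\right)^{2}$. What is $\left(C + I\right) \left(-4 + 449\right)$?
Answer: $\frac{600305}{3} \approx 2.001 \cdot 10^{5}$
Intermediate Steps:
$C = 441$ ($C = \left(-21\right)^{2} = 441$)
$I = \frac{26}{3}$ ($I = \frac{130}{15} = 130 \cdot \frac{1}{15} = \frac{26}{3} \approx 8.6667$)
$\left(C + I\right) \left(-4 + 449\right) = \left(441 + \frac{26}{3}\right) \left(-4 + 449\right) = \frac{1349}{3} \cdot 445 = \frac{600305}{3}$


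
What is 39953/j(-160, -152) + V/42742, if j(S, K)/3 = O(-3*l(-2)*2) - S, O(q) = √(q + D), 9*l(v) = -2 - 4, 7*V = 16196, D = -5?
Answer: 956917781254/11489498391 - 39953*I/76803 ≈ 83.286 - 0.5202*I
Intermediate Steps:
V = 16196/7 (V = (⅐)*16196 = 16196/7 ≈ 2313.7)
l(v) = -⅔ (l(v) = (-2 - 4)/9 = (⅑)*(-6) = -⅔)
O(q) = √(-5 + q) (O(q) = √(q - 5) = √(-5 + q))
j(S, K) = -3*S + 3*I (j(S, K) = 3*(√(-5 - 3*(-⅔)*2) - S) = 3*(√(-5 + 2*2) - S) = 3*(√(-5 + 4) - S) = 3*(√(-1) - S) = 3*(I - S) = -3*S + 3*I)
39953/j(-160, -152) + V/42742 = 39953/(-3*(-160) + 3*I) + (16196/7)/42742 = 39953/(480 + 3*I) + (16196/7)*(1/42742) = 39953*((480 - 3*I)/230409) + 8098/149597 = 39953*(480 - 3*I)/230409 + 8098/149597 = 8098/149597 + 39953*(480 - 3*I)/230409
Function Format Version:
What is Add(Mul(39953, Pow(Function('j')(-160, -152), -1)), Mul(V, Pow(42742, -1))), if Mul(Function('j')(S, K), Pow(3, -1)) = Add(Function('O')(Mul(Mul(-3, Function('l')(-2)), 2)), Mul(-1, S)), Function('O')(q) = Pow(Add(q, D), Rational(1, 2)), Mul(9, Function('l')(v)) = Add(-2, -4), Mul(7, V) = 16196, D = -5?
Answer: Add(Rational(956917781254, 11489498391), Mul(Rational(-39953, 76803), I)) ≈ Add(83.286, Mul(-0.52020, I))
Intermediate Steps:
V = Rational(16196, 7) (V = Mul(Rational(1, 7), 16196) = Rational(16196, 7) ≈ 2313.7)
Function('l')(v) = Rational(-2, 3) (Function('l')(v) = Mul(Rational(1, 9), Add(-2, -4)) = Mul(Rational(1, 9), -6) = Rational(-2, 3))
Function('O')(q) = Pow(Add(-5, q), Rational(1, 2)) (Function('O')(q) = Pow(Add(q, -5), Rational(1, 2)) = Pow(Add(-5, q), Rational(1, 2)))
Function('j')(S, K) = Add(Mul(-3, S), Mul(3, I)) (Function('j')(S, K) = Mul(3, Add(Pow(Add(-5, Mul(Mul(-3, Rational(-2, 3)), 2)), Rational(1, 2)), Mul(-1, S))) = Mul(3, Add(Pow(Add(-5, Mul(2, 2)), Rational(1, 2)), Mul(-1, S))) = Mul(3, Add(Pow(Add(-5, 4), Rational(1, 2)), Mul(-1, S))) = Mul(3, Add(Pow(-1, Rational(1, 2)), Mul(-1, S))) = Mul(3, Add(I, Mul(-1, S))) = Add(Mul(-3, S), Mul(3, I)))
Add(Mul(39953, Pow(Function('j')(-160, -152), -1)), Mul(V, Pow(42742, -1))) = Add(Mul(39953, Pow(Add(Mul(-3, -160), Mul(3, I)), -1)), Mul(Rational(16196, 7), Pow(42742, -1))) = Add(Mul(39953, Pow(Add(480, Mul(3, I)), -1)), Mul(Rational(16196, 7), Rational(1, 42742))) = Add(Mul(39953, Mul(Rational(1, 230409), Add(480, Mul(-3, I)))), Rational(8098, 149597)) = Add(Mul(Rational(39953, 230409), Add(480, Mul(-3, I))), Rational(8098, 149597)) = Add(Rational(8098, 149597), Mul(Rational(39953, 230409), Add(480, Mul(-3, I))))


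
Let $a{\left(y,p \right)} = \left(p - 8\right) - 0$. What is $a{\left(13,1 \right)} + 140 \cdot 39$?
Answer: $5453$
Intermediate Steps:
$a{\left(y,p \right)} = -8 + p$ ($a{\left(y,p \right)} = \left(p - 8\right) + 0 = \left(-8 + p\right) + 0 = -8 + p$)
$a{\left(13,1 \right)} + 140 \cdot 39 = \left(-8 + 1\right) + 140 \cdot 39 = -7 + 5460 = 5453$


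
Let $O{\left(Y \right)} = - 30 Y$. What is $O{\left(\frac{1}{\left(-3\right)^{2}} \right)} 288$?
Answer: $-960$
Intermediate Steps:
$O{\left(\frac{1}{\left(-3\right)^{2}} \right)} 288 = - \frac{30}{\left(-3\right)^{2}} \cdot 288 = - \frac{30}{9} \cdot 288 = \left(-30\right) \frac{1}{9} \cdot 288 = \left(- \frac{10}{3}\right) 288 = -960$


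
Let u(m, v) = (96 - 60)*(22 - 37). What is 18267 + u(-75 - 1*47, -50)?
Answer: 17727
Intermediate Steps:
u(m, v) = -540 (u(m, v) = 36*(-15) = -540)
18267 + u(-75 - 1*47, -50) = 18267 - 540 = 17727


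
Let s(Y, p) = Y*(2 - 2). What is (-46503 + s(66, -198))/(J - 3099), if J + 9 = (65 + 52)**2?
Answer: -15501/3527 ≈ -4.3950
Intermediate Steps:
s(Y, p) = 0 (s(Y, p) = Y*0 = 0)
J = 13680 (J = -9 + (65 + 52)**2 = -9 + 117**2 = -9 + 13689 = 13680)
(-46503 + s(66, -198))/(J - 3099) = (-46503 + 0)/(13680 - 3099) = -46503/10581 = -46503*1/10581 = -15501/3527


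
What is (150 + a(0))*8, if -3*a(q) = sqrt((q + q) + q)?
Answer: 1200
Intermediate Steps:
a(q) = -sqrt(3)*sqrt(q)/3 (a(q) = -sqrt((q + q) + q)/3 = -sqrt(2*q + q)/3 = -sqrt(3)*sqrt(q)/3)
(150 + a(0))*8 = (150 - sqrt(3)*sqrt(0)/3)*8 = (150 - 1/3*sqrt(3)*0)*8 = (150 + 0)*8 = 150*8 = 1200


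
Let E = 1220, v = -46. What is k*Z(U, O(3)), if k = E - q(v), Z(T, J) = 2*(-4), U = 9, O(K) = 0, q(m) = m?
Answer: -10128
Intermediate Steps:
Z(T, J) = -8
k = 1266 (k = 1220 - 1*(-46) = 1220 + 46 = 1266)
k*Z(U, O(3)) = 1266*(-8) = -10128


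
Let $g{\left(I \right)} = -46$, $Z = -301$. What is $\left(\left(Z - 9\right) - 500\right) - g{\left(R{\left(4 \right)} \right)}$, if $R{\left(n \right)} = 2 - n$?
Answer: $-764$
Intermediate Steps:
$\left(\left(Z - 9\right) - 500\right) - g{\left(R{\left(4 \right)} \right)} = \left(\left(-301 - 9\right) - 500\right) - -46 = \left(-310 - 500\right) + 46 = -810 + 46 = -764$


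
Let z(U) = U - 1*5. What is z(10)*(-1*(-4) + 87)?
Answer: 455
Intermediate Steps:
z(U) = -5 + U (z(U) = U - 5 = -5 + U)
z(10)*(-1*(-4) + 87) = (-5 + 10)*(-1*(-4) + 87) = 5*(4 + 87) = 5*91 = 455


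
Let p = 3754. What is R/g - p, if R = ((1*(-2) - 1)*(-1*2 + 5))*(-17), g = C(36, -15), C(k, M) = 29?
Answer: -108713/29 ≈ -3748.7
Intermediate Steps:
g = 29
R = 153 (R = ((-2 - 1)*(-2 + 5))*(-17) = -3*3*(-17) = -9*(-17) = 153)
R/g - p = 153/29 - 1*3754 = 153*(1/29) - 3754 = 153/29 - 3754 = -108713/29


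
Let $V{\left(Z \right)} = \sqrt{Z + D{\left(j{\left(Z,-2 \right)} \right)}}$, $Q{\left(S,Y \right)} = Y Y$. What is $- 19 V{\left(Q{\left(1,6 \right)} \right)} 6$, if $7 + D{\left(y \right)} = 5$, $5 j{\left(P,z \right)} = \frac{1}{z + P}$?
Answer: $- 114 \sqrt{34} \approx -664.73$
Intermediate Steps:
$Q{\left(S,Y \right)} = Y^{2}$
$j{\left(P,z \right)} = \frac{1}{5 \left(P + z\right)}$ ($j{\left(P,z \right)} = \frac{1}{5 \left(z + P\right)} = \frac{1}{5 \left(P + z\right)}$)
$D{\left(y \right)} = -2$ ($D{\left(y \right)} = -7 + 5 = -2$)
$V{\left(Z \right)} = \sqrt{-2 + Z}$ ($V{\left(Z \right)} = \sqrt{Z - 2} = \sqrt{-2 + Z}$)
$- 19 V{\left(Q{\left(1,6 \right)} \right)} 6 = - 19 \sqrt{-2 + 6^{2}} \cdot 6 = - 19 \sqrt{-2 + 36} \cdot 6 = - 19 \sqrt{34} \cdot 6 = - 114 \sqrt{34}$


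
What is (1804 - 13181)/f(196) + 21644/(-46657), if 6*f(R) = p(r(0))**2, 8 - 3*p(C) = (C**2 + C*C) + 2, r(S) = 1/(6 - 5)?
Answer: -14332223755/373256 ≈ -38398.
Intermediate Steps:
r(S) = 1 (r(S) = 1/1 = 1)
p(C) = 2 - 2*C**2/3 (p(C) = 8/3 - ((C**2 + C*C) + 2)/3 = 8/3 - ((C**2 + C**2) + 2)/3 = 8/3 - (2*C**2 + 2)/3 = 8/3 - (2 + 2*C**2)/3 = 8/3 + (-2/3 - 2*C**2/3) = 2 - 2*C**2/3)
f(R) = 8/27 (f(R) = (2 - 2/3*1**2)**2/6 = (2 - 2/3*1)**2/6 = (2 - 2/3)**2/6 = (4/3)**2/6 = (1/6)*(16/9) = 8/27)
(1804 - 13181)/f(196) + 21644/(-46657) = (1804 - 13181)/(8/27) + 21644/(-46657) = -11377*27/8 + 21644*(-1/46657) = -307179/8 - 21644/46657 = -14332223755/373256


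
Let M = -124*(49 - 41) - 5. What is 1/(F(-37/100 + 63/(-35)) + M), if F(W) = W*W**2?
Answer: -1000000/1007218313 ≈ -0.00099283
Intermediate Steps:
F(W) = W**3
M = -997 (M = -124*8 - 5 = -992 - 5 = -997)
1/(F(-37/100 + 63/(-35)) + M) = 1/((-37/100 + 63/(-35))**3 - 997) = 1/((-37*1/100 + 63*(-1/35))**3 - 997) = 1/((-37/100 - 9/5)**3 - 997) = 1/((-217/100)**3 - 997) = 1/(-10218313/1000000 - 997) = 1/(-1007218313/1000000) = -1000000/1007218313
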